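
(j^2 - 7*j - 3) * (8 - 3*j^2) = -3*j^4 + 21*j^3 + 17*j^2 - 56*j - 24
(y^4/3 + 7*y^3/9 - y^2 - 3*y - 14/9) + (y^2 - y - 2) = y^4/3 + 7*y^3/9 - 4*y - 32/9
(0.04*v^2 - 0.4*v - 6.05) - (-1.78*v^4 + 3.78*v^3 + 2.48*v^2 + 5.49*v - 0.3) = 1.78*v^4 - 3.78*v^3 - 2.44*v^2 - 5.89*v - 5.75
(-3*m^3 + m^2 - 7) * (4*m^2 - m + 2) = -12*m^5 + 7*m^4 - 7*m^3 - 26*m^2 + 7*m - 14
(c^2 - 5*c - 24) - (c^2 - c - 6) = -4*c - 18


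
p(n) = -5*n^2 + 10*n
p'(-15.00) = 160.00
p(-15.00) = -1275.00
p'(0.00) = 10.00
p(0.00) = 0.00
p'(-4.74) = 57.40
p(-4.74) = -159.74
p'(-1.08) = 20.80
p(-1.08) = -16.63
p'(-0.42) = 14.20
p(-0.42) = -5.08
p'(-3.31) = 43.10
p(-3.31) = -87.88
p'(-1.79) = 27.90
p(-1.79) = -33.92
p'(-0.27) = 12.70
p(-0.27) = -3.06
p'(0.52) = 4.80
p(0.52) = 3.85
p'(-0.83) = 18.30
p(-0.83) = -11.74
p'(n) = 10 - 10*n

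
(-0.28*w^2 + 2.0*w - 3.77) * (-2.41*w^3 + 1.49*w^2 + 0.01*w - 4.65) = 0.6748*w^5 - 5.2372*w^4 + 12.0629*w^3 - 4.2953*w^2 - 9.3377*w + 17.5305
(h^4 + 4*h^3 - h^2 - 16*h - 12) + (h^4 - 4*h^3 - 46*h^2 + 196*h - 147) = 2*h^4 - 47*h^2 + 180*h - 159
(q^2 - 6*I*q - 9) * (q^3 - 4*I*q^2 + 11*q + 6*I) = q^5 - 10*I*q^4 - 22*q^3 - 24*I*q^2 - 63*q - 54*I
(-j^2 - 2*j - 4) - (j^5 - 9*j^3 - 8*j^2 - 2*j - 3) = -j^5 + 9*j^3 + 7*j^2 - 1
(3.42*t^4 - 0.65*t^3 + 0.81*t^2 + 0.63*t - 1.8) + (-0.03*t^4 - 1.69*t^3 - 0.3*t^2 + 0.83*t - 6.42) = 3.39*t^4 - 2.34*t^3 + 0.51*t^2 + 1.46*t - 8.22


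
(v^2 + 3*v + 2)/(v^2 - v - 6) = (v + 1)/(v - 3)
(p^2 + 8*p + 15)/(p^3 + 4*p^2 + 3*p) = (p + 5)/(p*(p + 1))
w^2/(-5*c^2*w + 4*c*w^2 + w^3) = w/(-5*c^2 + 4*c*w + w^2)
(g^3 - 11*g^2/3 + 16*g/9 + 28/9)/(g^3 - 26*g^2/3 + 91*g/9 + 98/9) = (g - 2)/(g - 7)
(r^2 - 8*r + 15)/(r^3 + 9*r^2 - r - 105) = (r - 5)/(r^2 + 12*r + 35)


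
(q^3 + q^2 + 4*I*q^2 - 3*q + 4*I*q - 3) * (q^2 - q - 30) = q^5 + 4*I*q^4 - 34*q^3 - 30*q^2 - 124*I*q^2 + 93*q - 120*I*q + 90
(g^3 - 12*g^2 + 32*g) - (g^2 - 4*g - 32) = g^3 - 13*g^2 + 36*g + 32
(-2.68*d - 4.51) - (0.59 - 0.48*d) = -2.2*d - 5.1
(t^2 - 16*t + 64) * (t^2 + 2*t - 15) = t^4 - 14*t^3 + 17*t^2 + 368*t - 960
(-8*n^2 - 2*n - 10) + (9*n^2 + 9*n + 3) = n^2 + 7*n - 7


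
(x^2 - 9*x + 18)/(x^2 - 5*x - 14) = (-x^2 + 9*x - 18)/(-x^2 + 5*x + 14)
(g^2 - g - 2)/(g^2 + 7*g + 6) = (g - 2)/(g + 6)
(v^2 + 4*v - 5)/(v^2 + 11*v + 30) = (v - 1)/(v + 6)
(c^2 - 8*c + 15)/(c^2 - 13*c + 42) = (c^2 - 8*c + 15)/(c^2 - 13*c + 42)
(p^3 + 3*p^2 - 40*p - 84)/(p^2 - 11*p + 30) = (p^2 + 9*p + 14)/(p - 5)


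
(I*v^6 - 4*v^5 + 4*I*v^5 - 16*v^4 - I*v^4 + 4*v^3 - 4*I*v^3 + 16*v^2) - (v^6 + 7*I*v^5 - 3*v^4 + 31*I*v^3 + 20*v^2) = -v^6 + I*v^6 - 4*v^5 - 3*I*v^5 - 13*v^4 - I*v^4 + 4*v^3 - 35*I*v^3 - 4*v^2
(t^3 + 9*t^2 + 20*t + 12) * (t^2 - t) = t^5 + 8*t^4 + 11*t^3 - 8*t^2 - 12*t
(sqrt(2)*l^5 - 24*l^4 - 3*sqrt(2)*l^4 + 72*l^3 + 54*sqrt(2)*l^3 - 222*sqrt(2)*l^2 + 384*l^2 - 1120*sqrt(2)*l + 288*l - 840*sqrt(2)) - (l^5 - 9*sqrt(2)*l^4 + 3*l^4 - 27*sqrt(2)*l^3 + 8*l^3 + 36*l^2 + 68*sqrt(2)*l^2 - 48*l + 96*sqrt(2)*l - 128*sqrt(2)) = -l^5 + sqrt(2)*l^5 - 27*l^4 + 6*sqrt(2)*l^4 + 64*l^3 + 81*sqrt(2)*l^3 - 290*sqrt(2)*l^2 + 348*l^2 - 1216*sqrt(2)*l + 336*l - 712*sqrt(2)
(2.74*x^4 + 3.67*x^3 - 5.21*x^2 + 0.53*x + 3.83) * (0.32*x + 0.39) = 0.8768*x^5 + 2.243*x^4 - 0.2359*x^3 - 1.8623*x^2 + 1.4323*x + 1.4937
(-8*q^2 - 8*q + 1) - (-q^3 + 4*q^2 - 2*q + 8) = q^3 - 12*q^2 - 6*q - 7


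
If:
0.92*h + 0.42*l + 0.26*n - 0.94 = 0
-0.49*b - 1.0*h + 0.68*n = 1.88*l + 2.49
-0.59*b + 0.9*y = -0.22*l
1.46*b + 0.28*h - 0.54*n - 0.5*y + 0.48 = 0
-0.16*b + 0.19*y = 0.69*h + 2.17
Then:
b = 5.50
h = -3.65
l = 3.26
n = 11.26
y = 2.81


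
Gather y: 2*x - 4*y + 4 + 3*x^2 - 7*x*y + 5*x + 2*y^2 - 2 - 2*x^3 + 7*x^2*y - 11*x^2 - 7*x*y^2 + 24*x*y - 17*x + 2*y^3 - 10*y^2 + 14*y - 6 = -2*x^3 - 8*x^2 - 10*x + 2*y^3 + y^2*(-7*x - 8) + y*(7*x^2 + 17*x + 10) - 4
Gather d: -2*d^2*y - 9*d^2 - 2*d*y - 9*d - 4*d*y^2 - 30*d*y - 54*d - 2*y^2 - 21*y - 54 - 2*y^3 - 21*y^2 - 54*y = d^2*(-2*y - 9) + d*(-4*y^2 - 32*y - 63) - 2*y^3 - 23*y^2 - 75*y - 54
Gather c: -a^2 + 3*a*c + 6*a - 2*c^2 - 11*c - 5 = -a^2 + 6*a - 2*c^2 + c*(3*a - 11) - 5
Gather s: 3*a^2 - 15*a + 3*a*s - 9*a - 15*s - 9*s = 3*a^2 - 24*a + s*(3*a - 24)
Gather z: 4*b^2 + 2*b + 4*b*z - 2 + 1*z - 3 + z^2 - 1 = 4*b^2 + 2*b + z^2 + z*(4*b + 1) - 6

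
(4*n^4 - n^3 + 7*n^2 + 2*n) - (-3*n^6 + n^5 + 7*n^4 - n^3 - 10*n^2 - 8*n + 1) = 3*n^6 - n^5 - 3*n^4 + 17*n^2 + 10*n - 1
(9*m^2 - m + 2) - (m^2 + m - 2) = 8*m^2 - 2*m + 4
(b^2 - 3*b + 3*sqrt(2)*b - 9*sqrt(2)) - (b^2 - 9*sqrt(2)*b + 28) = -3*b + 12*sqrt(2)*b - 28 - 9*sqrt(2)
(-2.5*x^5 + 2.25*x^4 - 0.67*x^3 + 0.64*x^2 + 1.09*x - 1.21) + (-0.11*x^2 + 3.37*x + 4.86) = -2.5*x^5 + 2.25*x^4 - 0.67*x^3 + 0.53*x^2 + 4.46*x + 3.65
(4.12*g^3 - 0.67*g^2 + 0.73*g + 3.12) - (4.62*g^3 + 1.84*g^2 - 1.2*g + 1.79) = -0.5*g^3 - 2.51*g^2 + 1.93*g + 1.33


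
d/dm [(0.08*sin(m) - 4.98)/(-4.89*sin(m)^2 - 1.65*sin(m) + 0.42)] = (0.3912*sin(m)^2 - 48.7044*sin(m) - 8.1834)*cos(m)/(23.9121*sin(m)^4 + 16.137*sin(m)^3 - 1.3851*sin(m)^2 - 1.386*sin(m) + 0.1764)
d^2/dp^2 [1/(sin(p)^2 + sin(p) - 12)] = (-4*sin(p)^4 - 3*sin(p)^3 - 43*sin(p)^2 - 6*sin(p) + 26)/(sin(p)^2 + sin(p) - 12)^3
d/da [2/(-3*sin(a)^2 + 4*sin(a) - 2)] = 4*(3*sin(a) - 2)*cos(a)/(3*sin(a)^2 - 4*sin(a) + 2)^2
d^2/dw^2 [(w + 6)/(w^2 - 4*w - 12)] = 2*((-3*w - 2)*(-w^2 + 4*w + 12) - 4*(w - 2)^2*(w + 6))/(-w^2 + 4*w + 12)^3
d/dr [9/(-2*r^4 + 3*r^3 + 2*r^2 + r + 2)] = 9*(8*r^3 - 9*r^2 - 4*r - 1)/(-2*r^4 + 3*r^3 + 2*r^2 + r + 2)^2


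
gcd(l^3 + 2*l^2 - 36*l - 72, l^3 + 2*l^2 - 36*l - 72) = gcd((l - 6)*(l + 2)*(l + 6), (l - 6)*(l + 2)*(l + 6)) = l^3 + 2*l^2 - 36*l - 72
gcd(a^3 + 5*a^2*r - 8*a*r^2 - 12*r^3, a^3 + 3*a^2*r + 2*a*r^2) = a + r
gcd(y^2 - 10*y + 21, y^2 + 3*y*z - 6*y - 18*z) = 1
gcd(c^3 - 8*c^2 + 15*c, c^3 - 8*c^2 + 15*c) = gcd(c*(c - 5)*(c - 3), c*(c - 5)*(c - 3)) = c^3 - 8*c^2 + 15*c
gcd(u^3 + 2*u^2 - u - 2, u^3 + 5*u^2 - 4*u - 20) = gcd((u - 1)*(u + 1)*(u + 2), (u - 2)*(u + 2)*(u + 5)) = u + 2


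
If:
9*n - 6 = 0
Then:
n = 2/3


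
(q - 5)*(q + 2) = q^2 - 3*q - 10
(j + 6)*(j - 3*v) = j^2 - 3*j*v + 6*j - 18*v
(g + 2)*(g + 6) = g^2 + 8*g + 12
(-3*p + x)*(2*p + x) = -6*p^2 - p*x + x^2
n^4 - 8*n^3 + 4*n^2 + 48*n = n*(n - 6)*(n - 4)*(n + 2)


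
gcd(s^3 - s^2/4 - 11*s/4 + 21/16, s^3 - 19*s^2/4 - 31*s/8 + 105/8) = s^2 + s/4 - 21/8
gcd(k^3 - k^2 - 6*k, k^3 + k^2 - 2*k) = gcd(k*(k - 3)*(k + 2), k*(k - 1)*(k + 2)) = k^2 + 2*k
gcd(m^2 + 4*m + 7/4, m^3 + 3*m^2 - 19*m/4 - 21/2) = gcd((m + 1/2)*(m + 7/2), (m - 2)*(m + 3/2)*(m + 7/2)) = m + 7/2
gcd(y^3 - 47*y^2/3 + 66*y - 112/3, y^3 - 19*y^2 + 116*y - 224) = y^2 - 15*y + 56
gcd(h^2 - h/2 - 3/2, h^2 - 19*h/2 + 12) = h - 3/2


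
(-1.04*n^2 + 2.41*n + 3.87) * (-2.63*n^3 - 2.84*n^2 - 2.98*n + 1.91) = 2.7352*n^5 - 3.3847*n^4 - 13.9233*n^3 - 20.159*n^2 - 6.9295*n + 7.3917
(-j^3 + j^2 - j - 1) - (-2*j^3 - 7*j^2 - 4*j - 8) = j^3 + 8*j^2 + 3*j + 7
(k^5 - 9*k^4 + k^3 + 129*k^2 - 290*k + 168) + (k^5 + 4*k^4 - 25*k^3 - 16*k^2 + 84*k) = 2*k^5 - 5*k^4 - 24*k^3 + 113*k^2 - 206*k + 168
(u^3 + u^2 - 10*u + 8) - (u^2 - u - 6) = u^3 - 9*u + 14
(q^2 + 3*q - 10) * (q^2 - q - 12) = q^4 + 2*q^3 - 25*q^2 - 26*q + 120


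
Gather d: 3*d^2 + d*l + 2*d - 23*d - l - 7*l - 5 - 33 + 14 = 3*d^2 + d*(l - 21) - 8*l - 24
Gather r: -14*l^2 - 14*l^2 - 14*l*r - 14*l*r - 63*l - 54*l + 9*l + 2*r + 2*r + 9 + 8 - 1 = -28*l^2 - 108*l + r*(4 - 28*l) + 16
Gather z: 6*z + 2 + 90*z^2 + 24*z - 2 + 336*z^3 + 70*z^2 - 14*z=336*z^3 + 160*z^2 + 16*z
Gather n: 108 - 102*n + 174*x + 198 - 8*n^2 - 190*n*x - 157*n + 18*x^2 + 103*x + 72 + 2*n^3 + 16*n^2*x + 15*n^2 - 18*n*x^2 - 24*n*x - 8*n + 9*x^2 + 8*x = 2*n^3 + n^2*(16*x + 7) + n*(-18*x^2 - 214*x - 267) + 27*x^2 + 285*x + 378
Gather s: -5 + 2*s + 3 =2*s - 2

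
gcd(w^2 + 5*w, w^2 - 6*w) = w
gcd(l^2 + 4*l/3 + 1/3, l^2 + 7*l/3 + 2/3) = l + 1/3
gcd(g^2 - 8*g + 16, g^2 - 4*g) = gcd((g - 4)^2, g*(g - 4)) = g - 4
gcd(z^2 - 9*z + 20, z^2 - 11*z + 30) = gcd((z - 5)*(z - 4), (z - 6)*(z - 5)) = z - 5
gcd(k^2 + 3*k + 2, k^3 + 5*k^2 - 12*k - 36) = k + 2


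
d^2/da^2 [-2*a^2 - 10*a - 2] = -4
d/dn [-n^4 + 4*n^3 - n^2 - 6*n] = -4*n^3 + 12*n^2 - 2*n - 6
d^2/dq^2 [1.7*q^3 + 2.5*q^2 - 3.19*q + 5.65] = 10.2*q + 5.0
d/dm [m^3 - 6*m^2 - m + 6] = 3*m^2 - 12*m - 1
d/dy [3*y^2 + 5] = 6*y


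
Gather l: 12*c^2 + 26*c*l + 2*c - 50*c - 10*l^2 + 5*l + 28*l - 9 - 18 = 12*c^2 - 48*c - 10*l^2 + l*(26*c + 33) - 27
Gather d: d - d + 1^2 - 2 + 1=0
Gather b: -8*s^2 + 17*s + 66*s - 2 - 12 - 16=-8*s^2 + 83*s - 30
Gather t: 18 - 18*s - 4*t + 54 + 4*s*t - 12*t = -18*s + t*(4*s - 16) + 72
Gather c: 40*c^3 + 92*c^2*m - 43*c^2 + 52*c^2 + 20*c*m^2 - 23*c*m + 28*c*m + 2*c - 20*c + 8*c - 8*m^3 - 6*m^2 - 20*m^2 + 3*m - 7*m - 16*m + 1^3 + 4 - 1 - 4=40*c^3 + c^2*(92*m + 9) + c*(20*m^2 + 5*m - 10) - 8*m^3 - 26*m^2 - 20*m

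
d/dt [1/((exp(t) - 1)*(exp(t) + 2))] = (-2*exp(t) - 1)*exp(t)/(exp(4*t) + 2*exp(3*t) - 3*exp(2*t) - 4*exp(t) + 4)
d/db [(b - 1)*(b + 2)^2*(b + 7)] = 4*b^3 + 30*b^2 + 42*b - 4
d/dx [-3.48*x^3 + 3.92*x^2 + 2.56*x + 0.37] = -10.44*x^2 + 7.84*x + 2.56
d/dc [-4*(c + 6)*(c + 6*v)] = -8*c - 24*v - 24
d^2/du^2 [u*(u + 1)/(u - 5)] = 60/(u^3 - 15*u^2 + 75*u - 125)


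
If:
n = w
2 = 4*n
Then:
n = 1/2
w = 1/2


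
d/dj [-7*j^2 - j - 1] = -14*j - 1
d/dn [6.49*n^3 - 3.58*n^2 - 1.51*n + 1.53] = 19.47*n^2 - 7.16*n - 1.51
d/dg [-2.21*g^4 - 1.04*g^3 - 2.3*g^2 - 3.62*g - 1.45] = -8.84*g^3 - 3.12*g^2 - 4.6*g - 3.62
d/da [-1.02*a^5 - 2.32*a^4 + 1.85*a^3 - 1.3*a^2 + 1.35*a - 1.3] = -5.1*a^4 - 9.28*a^3 + 5.55*a^2 - 2.6*a + 1.35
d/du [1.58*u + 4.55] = 1.58000000000000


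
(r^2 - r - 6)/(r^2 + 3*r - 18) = (r + 2)/(r + 6)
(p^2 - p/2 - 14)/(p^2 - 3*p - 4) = (p + 7/2)/(p + 1)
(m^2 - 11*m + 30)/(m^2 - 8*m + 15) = (m - 6)/(m - 3)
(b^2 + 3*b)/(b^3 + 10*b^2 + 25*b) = (b + 3)/(b^2 + 10*b + 25)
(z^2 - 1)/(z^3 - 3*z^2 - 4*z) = (z - 1)/(z*(z - 4))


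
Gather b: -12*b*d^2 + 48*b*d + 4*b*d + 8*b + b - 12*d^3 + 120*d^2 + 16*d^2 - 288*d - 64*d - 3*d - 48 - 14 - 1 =b*(-12*d^2 + 52*d + 9) - 12*d^3 + 136*d^2 - 355*d - 63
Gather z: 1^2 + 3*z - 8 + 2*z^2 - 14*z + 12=2*z^2 - 11*z + 5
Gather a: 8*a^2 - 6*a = 8*a^2 - 6*a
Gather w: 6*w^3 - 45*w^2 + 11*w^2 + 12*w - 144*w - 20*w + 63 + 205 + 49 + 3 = 6*w^3 - 34*w^2 - 152*w + 320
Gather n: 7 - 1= 6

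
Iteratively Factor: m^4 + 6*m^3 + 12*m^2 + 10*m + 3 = (m + 3)*(m^3 + 3*m^2 + 3*m + 1) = (m + 1)*(m + 3)*(m^2 + 2*m + 1) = (m + 1)^2*(m + 3)*(m + 1)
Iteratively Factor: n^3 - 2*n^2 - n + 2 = (n - 2)*(n^2 - 1) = (n - 2)*(n + 1)*(n - 1)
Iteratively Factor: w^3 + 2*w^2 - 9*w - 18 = (w + 3)*(w^2 - w - 6) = (w - 3)*(w + 3)*(w + 2)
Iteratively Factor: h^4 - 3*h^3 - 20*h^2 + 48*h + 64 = (h - 4)*(h^3 + h^2 - 16*h - 16) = (h - 4)*(h + 1)*(h^2 - 16) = (h - 4)^2*(h + 1)*(h + 4)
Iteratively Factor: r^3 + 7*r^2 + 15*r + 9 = (r + 3)*(r^2 + 4*r + 3) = (r + 3)^2*(r + 1)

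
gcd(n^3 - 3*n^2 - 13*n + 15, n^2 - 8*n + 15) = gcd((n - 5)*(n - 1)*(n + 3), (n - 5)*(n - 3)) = n - 5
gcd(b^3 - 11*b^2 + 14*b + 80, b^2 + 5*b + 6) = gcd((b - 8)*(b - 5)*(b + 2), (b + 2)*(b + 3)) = b + 2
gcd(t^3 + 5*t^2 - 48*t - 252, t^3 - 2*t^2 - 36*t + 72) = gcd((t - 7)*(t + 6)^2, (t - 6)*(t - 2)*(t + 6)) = t + 6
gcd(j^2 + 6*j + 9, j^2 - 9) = j + 3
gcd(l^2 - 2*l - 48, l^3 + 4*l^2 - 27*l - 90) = l + 6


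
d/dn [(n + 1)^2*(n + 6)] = (n + 1)*(3*n + 13)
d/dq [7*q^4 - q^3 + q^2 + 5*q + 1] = 28*q^3 - 3*q^2 + 2*q + 5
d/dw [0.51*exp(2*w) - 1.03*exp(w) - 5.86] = (1.02*exp(w) - 1.03)*exp(w)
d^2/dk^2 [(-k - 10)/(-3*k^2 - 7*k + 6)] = 2*((k + 10)*(6*k + 7)^2 - (9*k + 37)*(3*k^2 + 7*k - 6))/(3*k^2 + 7*k - 6)^3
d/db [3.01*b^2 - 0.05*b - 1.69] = 6.02*b - 0.05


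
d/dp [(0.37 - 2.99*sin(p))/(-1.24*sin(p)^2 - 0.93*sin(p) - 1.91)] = (-3.7076*sin(p)^2 + 0.9176*sin(p) + 6.055)*cos(p)/(1.5376*sin(p)^4 + 2.3064*sin(p)^3 + 5.6017*sin(p)^2 + 3.5526*sin(p) + 3.6481)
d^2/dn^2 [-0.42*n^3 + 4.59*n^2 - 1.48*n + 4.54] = 9.18 - 2.52*n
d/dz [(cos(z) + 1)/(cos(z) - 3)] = 4*sin(z)/(cos(z) - 3)^2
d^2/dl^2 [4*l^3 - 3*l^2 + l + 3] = 24*l - 6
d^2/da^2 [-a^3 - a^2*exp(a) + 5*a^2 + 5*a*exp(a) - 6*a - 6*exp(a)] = -a^2*exp(a) + a*exp(a) - 6*a + 2*exp(a) + 10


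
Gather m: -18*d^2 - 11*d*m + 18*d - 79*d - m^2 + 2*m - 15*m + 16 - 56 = -18*d^2 - 61*d - m^2 + m*(-11*d - 13) - 40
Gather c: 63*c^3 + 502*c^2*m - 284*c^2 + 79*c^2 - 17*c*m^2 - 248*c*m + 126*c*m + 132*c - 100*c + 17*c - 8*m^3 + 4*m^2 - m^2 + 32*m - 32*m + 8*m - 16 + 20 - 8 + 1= 63*c^3 + c^2*(502*m - 205) + c*(-17*m^2 - 122*m + 49) - 8*m^3 + 3*m^2 + 8*m - 3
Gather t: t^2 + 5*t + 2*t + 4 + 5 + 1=t^2 + 7*t + 10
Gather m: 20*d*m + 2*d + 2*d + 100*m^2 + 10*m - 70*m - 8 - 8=4*d + 100*m^2 + m*(20*d - 60) - 16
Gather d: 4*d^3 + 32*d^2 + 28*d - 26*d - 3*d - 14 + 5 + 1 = 4*d^3 + 32*d^2 - d - 8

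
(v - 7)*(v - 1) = v^2 - 8*v + 7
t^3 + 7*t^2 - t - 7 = (t - 1)*(t + 1)*(t + 7)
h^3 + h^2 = h^2*(h + 1)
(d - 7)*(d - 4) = d^2 - 11*d + 28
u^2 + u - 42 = (u - 6)*(u + 7)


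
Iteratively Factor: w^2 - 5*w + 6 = (w - 3)*(w - 2)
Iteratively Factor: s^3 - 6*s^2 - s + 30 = (s - 3)*(s^2 - 3*s - 10) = (s - 5)*(s - 3)*(s + 2)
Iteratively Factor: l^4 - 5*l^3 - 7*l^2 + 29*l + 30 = (l - 3)*(l^3 - 2*l^2 - 13*l - 10) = (l - 3)*(l + 1)*(l^2 - 3*l - 10) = (l - 5)*(l - 3)*(l + 1)*(l + 2)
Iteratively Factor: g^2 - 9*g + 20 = (g - 4)*(g - 5)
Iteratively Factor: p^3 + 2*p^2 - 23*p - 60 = (p + 3)*(p^2 - p - 20) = (p - 5)*(p + 3)*(p + 4)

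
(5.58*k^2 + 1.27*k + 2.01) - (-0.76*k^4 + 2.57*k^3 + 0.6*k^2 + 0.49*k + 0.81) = 0.76*k^4 - 2.57*k^3 + 4.98*k^2 + 0.78*k + 1.2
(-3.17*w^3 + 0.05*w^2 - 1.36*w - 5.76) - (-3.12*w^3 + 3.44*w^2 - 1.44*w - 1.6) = -0.0499999999999998*w^3 - 3.39*w^2 + 0.0799999999999998*w - 4.16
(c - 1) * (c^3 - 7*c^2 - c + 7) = c^4 - 8*c^3 + 6*c^2 + 8*c - 7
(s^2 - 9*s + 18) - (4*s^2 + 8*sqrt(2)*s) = -3*s^2 - 8*sqrt(2)*s - 9*s + 18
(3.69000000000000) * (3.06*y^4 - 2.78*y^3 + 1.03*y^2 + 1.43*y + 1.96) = 11.2914*y^4 - 10.2582*y^3 + 3.8007*y^2 + 5.2767*y + 7.2324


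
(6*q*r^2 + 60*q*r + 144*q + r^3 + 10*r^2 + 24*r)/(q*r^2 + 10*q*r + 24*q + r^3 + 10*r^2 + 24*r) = (6*q + r)/(q + r)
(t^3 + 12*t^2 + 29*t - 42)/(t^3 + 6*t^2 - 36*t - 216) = (t^2 + 6*t - 7)/(t^2 - 36)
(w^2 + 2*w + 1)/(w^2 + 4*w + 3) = (w + 1)/(w + 3)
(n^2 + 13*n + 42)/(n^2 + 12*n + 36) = (n + 7)/(n + 6)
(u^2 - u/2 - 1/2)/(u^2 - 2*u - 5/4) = 2*(u - 1)/(2*u - 5)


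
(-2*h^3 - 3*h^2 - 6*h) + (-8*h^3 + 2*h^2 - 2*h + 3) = -10*h^3 - h^2 - 8*h + 3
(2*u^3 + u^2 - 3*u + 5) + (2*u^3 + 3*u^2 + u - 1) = 4*u^3 + 4*u^2 - 2*u + 4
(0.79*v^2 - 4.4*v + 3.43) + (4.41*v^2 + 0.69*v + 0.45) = 5.2*v^2 - 3.71*v + 3.88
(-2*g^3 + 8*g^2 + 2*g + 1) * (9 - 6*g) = 12*g^4 - 66*g^3 + 60*g^2 + 12*g + 9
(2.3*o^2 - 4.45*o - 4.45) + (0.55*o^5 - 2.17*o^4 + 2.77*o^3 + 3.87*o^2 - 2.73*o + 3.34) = 0.55*o^5 - 2.17*o^4 + 2.77*o^3 + 6.17*o^2 - 7.18*o - 1.11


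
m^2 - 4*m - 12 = (m - 6)*(m + 2)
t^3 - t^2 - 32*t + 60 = (t - 5)*(t - 2)*(t + 6)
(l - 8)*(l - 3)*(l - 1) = l^3 - 12*l^2 + 35*l - 24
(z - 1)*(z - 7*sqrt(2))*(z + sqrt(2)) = z^3 - 6*sqrt(2)*z^2 - z^2 - 14*z + 6*sqrt(2)*z + 14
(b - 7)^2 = b^2 - 14*b + 49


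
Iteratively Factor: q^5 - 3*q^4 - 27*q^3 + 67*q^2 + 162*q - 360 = (q + 3)*(q^4 - 6*q^3 - 9*q^2 + 94*q - 120) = (q - 3)*(q + 3)*(q^3 - 3*q^2 - 18*q + 40) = (q - 3)*(q - 2)*(q + 3)*(q^2 - q - 20) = (q - 5)*(q - 3)*(q - 2)*(q + 3)*(q + 4)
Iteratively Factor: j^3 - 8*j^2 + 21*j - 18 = (j - 2)*(j^2 - 6*j + 9) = (j - 3)*(j - 2)*(j - 3)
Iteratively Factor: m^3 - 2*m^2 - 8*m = (m)*(m^2 - 2*m - 8) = m*(m + 2)*(m - 4)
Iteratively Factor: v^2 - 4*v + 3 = (v - 1)*(v - 3)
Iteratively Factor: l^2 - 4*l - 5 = (l - 5)*(l + 1)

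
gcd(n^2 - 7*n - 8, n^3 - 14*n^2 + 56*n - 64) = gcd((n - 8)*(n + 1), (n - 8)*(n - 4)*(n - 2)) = n - 8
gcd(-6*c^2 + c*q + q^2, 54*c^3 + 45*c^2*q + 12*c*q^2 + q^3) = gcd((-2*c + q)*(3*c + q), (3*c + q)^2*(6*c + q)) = 3*c + q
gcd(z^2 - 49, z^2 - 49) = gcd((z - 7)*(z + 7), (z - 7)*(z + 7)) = z^2 - 49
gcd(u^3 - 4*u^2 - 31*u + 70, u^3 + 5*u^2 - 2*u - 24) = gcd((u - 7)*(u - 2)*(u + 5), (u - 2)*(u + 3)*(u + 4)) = u - 2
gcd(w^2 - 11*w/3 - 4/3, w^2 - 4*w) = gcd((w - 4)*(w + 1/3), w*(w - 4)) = w - 4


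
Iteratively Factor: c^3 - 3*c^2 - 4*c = (c)*(c^2 - 3*c - 4) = c*(c + 1)*(c - 4)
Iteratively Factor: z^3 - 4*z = (z)*(z^2 - 4) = z*(z - 2)*(z + 2)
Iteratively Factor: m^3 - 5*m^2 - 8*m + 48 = (m - 4)*(m^2 - m - 12) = (m - 4)^2*(m + 3)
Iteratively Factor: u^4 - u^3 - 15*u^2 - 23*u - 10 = (u + 1)*(u^3 - 2*u^2 - 13*u - 10) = (u + 1)^2*(u^2 - 3*u - 10) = (u + 1)^2*(u + 2)*(u - 5)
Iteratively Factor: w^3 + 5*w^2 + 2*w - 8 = (w + 4)*(w^2 + w - 2) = (w + 2)*(w + 4)*(w - 1)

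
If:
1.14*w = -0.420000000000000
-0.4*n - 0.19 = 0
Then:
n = -0.48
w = -0.37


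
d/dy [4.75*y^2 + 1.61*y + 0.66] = 9.5*y + 1.61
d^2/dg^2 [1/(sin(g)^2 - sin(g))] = (-4 - 1/sin(g) + 4/sin(g)^2 - 2/sin(g)^3)/(sin(g) - 1)^2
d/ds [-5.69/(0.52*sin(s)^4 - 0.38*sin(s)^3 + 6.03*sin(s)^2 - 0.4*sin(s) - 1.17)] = (11.8352*sin(s)^3 - 6.4866*sin(s)^2 + 68.6214*sin(s) - 2.276)*cos(s)/(-0.52*sin(s)^4 + 0.38*sin(s)^3 - 6.03*sin(s)^2 + 0.4*sin(s) + 1.17)^2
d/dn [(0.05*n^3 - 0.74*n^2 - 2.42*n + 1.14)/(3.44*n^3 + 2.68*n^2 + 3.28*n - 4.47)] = (2.6796*n^4 + 16.9776*n^3 - 8.3769*n^2 + 0.505199999999999*n + 7.0782)/(11.8336*n^6 + 18.4384*n^5 + 29.7488*n^4 - 13.1728*n^3 - 13.2008*n^2 - 29.3232*n + 19.9809)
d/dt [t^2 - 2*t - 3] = 2*t - 2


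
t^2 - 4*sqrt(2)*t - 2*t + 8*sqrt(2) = (t - 2)*(t - 4*sqrt(2))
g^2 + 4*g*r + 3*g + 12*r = (g + 3)*(g + 4*r)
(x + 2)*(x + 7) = x^2 + 9*x + 14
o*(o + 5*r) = o^2 + 5*o*r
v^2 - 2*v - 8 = (v - 4)*(v + 2)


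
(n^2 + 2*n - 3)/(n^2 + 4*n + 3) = (n - 1)/(n + 1)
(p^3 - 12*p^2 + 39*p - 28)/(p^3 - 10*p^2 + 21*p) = (p^2 - 5*p + 4)/(p*(p - 3))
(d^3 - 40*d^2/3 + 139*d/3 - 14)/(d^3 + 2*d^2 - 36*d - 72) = (3*d^2 - 22*d + 7)/(3*(d^2 + 8*d + 12))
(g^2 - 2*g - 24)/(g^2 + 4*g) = (g - 6)/g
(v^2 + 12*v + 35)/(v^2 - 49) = (v + 5)/(v - 7)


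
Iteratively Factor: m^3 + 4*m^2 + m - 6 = (m + 2)*(m^2 + 2*m - 3) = (m - 1)*(m + 2)*(m + 3)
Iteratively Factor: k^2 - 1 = (k - 1)*(k + 1)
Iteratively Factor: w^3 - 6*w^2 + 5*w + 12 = (w + 1)*(w^2 - 7*w + 12) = (w - 3)*(w + 1)*(w - 4)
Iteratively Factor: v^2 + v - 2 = (v + 2)*(v - 1)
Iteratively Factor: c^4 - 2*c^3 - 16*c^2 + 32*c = (c - 2)*(c^3 - 16*c) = (c - 4)*(c - 2)*(c^2 + 4*c) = (c - 4)*(c - 2)*(c + 4)*(c)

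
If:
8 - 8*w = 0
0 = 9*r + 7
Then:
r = -7/9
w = 1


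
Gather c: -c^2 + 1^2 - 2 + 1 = -c^2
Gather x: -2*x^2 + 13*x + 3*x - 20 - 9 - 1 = -2*x^2 + 16*x - 30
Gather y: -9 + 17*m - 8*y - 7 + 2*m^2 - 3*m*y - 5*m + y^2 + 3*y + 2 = 2*m^2 + 12*m + y^2 + y*(-3*m - 5) - 14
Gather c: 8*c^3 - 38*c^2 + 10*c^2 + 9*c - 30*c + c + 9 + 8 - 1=8*c^3 - 28*c^2 - 20*c + 16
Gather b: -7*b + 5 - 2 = 3 - 7*b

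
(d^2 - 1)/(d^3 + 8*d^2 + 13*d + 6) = (d - 1)/(d^2 + 7*d + 6)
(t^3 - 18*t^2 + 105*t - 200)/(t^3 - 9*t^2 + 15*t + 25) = (t - 8)/(t + 1)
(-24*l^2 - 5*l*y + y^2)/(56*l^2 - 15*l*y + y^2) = (3*l + y)/(-7*l + y)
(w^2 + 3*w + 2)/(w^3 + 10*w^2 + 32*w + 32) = (w + 1)/(w^2 + 8*w + 16)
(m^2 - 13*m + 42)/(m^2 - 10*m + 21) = (m - 6)/(m - 3)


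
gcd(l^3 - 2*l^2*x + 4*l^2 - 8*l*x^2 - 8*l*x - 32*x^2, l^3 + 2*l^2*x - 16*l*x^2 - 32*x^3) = -l^2 + 2*l*x + 8*x^2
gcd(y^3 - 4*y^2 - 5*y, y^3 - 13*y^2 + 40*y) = y^2 - 5*y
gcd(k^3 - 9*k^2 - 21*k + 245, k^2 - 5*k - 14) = k - 7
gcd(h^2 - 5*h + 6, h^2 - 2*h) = h - 2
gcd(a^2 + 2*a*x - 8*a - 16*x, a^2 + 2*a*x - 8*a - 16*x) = a^2 + 2*a*x - 8*a - 16*x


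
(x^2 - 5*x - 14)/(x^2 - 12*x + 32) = (x^2 - 5*x - 14)/(x^2 - 12*x + 32)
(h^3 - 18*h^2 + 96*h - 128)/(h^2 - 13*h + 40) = (h^2 - 10*h + 16)/(h - 5)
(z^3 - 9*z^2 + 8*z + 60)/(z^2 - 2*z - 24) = (z^2 - 3*z - 10)/(z + 4)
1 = 1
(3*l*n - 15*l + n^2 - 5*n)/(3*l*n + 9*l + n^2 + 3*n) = (n - 5)/(n + 3)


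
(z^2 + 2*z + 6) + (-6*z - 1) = z^2 - 4*z + 5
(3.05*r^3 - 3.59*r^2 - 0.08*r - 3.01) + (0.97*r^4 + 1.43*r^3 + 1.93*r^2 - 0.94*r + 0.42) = 0.97*r^4 + 4.48*r^3 - 1.66*r^2 - 1.02*r - 2.59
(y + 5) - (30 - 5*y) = 6*y - 25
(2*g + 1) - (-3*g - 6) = 5*g + 7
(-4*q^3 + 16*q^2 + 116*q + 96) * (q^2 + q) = -4*q^5 + 12*q^4 + 132*q^3 + 212*q^2 + 96*q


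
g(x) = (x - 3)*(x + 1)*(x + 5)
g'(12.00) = 491.00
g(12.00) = 1989.00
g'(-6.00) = 59.00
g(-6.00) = -45.00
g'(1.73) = 6.36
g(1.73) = -23.33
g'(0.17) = -11.89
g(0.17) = -17.12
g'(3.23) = 37.68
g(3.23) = 8.01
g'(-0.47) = -15.16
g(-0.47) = -8.33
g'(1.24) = -0.95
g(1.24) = -24.60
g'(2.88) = 29.16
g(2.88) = -3.67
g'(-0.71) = -15.75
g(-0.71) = -4.62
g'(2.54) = 21.59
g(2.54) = -12.28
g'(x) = (x - 3)*(x + 1) + (x - 3)*(x + 5) + (x + 1)*(x + 5) = 3*x^2 + 6*x - 13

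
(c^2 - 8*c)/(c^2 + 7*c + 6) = c*(c - 8)/(c^2 + 7*c + 6)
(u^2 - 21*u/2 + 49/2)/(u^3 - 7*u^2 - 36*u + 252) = (u - 7/2)/(u^2 - 36)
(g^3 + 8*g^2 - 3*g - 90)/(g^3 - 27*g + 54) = (g + 5)/(g - 3)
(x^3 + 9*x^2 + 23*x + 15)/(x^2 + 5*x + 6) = (x^2 + 6*x + 5)/(x + 2)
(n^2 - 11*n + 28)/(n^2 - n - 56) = (-n^2 + 11*n - 28)/(-n^2 + n + 56)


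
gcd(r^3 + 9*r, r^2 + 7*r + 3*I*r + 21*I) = r + 3*I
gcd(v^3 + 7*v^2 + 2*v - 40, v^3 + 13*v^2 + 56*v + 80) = v^2 + 9*v + 20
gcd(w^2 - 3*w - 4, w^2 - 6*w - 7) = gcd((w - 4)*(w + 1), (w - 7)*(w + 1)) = w + 1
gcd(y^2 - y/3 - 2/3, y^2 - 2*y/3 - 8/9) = y + 2/3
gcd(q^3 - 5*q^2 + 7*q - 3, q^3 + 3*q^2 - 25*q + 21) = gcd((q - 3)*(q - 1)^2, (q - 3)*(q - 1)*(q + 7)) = q^2 - 4*q + 3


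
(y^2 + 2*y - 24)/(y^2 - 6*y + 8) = (y + 6)/(y - 2)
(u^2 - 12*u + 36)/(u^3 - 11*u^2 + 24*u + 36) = 1/(u + 1)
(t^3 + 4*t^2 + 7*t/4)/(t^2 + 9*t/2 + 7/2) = t*(2*t + 1)/(2*(t + 1))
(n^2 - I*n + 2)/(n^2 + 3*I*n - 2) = (n - 2*I)/(n + 2*I)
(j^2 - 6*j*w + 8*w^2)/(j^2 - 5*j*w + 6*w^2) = (-j + 4*w)/(-j + 3*w)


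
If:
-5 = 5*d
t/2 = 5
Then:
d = -1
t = 10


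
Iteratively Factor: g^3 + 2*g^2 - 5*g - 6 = (g + 3)*(g^2 - g - 2) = (g - 2)*(g + 3)*(g + 1)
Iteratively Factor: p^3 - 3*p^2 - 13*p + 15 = (p - 1)*(p^2 - 2*p - 15) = (p - 1)*(p + 3)*(p - 5)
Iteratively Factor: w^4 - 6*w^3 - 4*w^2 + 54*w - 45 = (w + 3)*(w^3 - 9*w^2 + 23*w - 15) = (w - 3)*(w + 3)*(w^2 - 6*w + 5) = (w - 5)*(w - 3)*(w + 3)*(w - 1)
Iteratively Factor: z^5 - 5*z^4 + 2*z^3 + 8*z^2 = (z + 1)*(z^4 - 6*z^3 + 8*z^2) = (z - 2)*(z + 1)*(z^3 - 4*z^2) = (z - 4)*(z - 2)*(z + 1)*(z^2) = z*(z - 4)*(z - 2)*(z + 1)*(z)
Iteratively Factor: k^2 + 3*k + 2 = (k + 2)*(k + 1)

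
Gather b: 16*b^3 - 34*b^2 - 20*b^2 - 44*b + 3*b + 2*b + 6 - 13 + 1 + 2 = 16*b^3 - 54*b^2 - 39*b - 4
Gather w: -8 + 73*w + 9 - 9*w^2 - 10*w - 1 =-9*w^2 + 63*w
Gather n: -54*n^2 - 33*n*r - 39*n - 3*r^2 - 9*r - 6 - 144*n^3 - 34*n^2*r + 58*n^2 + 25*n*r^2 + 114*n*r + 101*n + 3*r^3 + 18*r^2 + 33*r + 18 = -144*n^3 + n^2*(4 - 34*r) + n*(25*r^2 + 81*r + 62) + 3*r^3 + 15*r^2 + 24*r + 12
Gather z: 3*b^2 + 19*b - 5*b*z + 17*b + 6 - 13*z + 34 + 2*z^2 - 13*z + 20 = 3*b^2 + 36*b + 2*z^2 + z*(-5*b - 26) + 60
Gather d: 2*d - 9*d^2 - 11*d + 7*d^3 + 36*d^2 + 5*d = 7*d^3 + 27*d^2 - 4*d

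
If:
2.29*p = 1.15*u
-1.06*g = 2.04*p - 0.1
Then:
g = 0.0943396226415094 - 0.966466177803411*u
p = 0.502183406113537*u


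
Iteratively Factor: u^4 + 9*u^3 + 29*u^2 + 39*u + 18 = (u + 3)*(u^3 + 6*u^2 + 11*u + 6) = (u + 1)*(u + 3)*(u^2 + 5*u + 6) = (u + 1)*(u + 2)*(u + 3)*(u + 3)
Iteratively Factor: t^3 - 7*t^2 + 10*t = (t)*(t^2 - 7*t + 10) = t*(t - 5)*(t - 2)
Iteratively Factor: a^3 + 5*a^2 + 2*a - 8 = (a + 2)*(a^2 + 3*a - 4) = (a + 2)*(a + 4)*(a - 1)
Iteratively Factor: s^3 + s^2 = (s)*(s^2 + s) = s^2*(s + 1)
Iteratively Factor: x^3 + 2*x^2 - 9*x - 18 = (x + 3)*(x^2 - x - 6) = (x - 3)*(x + 3)*(x + 2)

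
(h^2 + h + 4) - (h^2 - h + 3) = 2*h + 1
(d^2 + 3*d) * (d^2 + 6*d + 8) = d^4 + 9*d^3 + 26*d^2 + 24*d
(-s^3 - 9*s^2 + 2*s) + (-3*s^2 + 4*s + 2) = -s^3 - 12*s^2 + 6*s + 2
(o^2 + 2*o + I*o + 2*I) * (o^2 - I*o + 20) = o^4 + 2*o^3 + 21*o^2 + 42*o + 20*I*o + 40*I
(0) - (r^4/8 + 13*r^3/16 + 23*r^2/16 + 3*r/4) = -r^4/8 - 13*r^3/16 - 23*r^2/16 - 3*r/4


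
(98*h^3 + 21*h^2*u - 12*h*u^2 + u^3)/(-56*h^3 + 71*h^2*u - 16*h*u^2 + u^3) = (-14*h^2 - 5*h*u + u^2)/(8*h^2 - 9*h*u + u^2)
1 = 1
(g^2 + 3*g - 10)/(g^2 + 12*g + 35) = (g - 2)/(g + 7)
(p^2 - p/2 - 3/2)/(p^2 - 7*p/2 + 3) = (p + 1)/(p - 2)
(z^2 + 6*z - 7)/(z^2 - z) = (z + 7)/z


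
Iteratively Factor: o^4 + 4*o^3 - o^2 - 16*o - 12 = (o - 2)*(o^3 + 6*o^2 + 11*o + 6) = (o - 2)*(o + 1)*(o^2 + 5*o + 6) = (o - 2)*(o + 1)*(o + 3)*(o + 2)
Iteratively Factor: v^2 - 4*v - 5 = (v + 1)*(v - 5)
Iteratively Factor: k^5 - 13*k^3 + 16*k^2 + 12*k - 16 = (k - 1)*(k^4 + k^3 - 12*k^2 + 4*k + 16) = (k - 1)*(k + 1)*(k^3 - 12*k + 16) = (k - 2)*(k - 1)*(k + 1)*(k^2 + 2*k - 8) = (k - 2)*(k - 1)*(k + 1)*(k + 4)*(k - 2)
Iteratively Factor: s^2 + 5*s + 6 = (s + 3)*(s + 2)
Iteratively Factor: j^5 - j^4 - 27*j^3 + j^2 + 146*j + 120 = (j + 1)*(j^4 - 2*j^3 - 25*j^2 + 26*j + 120) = (j + 1)*(j + 2)*(j^3 - 4*j^2 - 17*j + 60) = (j + 1)*(j + 2)*(j + 4)*(j^2 - 8*j + 15) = (j - 3)*(j + 1)*(j + 2)*(j + 4)*(j - 5)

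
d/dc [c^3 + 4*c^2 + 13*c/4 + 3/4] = 3*c^2 + 8*c + 13/4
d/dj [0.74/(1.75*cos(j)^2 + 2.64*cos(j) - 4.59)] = (2.59*cos(j) + 1.9536)*sin(j)/(1.75*cos(j)^2 + 2.64*cos(j) - 4.59)^2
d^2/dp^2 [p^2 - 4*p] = 2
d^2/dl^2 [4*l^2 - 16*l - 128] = 8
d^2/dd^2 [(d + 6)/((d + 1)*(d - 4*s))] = 2*((d + 1)^2*(d + 6) - (d + 1)^2*(d - 4*s) + (d + 1)*(d + 6)*(d - 4*s) - (d + 1)*(d - 4*s)^2 + (d + 6)*(d - 4*s)^2)/((d + 1)^3*(d - 4*s)^3)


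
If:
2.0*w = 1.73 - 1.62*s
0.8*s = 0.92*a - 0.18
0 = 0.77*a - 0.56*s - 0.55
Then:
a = 3.37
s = 3.64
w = -2.09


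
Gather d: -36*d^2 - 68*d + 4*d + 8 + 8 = -36*d^2 - 64*d + 16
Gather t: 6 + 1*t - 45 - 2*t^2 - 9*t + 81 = -2*t^2 - 8*t + 42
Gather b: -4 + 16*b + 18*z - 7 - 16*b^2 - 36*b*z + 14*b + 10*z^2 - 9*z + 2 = -16*b^2 + b*(30 - 36*z) + 10*z^2 + 9*z - 9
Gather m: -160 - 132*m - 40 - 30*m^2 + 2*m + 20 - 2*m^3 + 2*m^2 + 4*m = -2*m^3 - 28*m^2 - 126*m - 180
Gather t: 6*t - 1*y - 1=6*t - y - 1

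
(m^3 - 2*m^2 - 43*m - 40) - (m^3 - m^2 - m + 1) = -m^2 - 42*m - 41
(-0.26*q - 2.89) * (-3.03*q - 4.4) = 0.7878*q^2 + 9.9007*q + 12.716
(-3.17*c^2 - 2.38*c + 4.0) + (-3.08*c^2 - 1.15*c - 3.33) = -6.25*c^2 - 3.53*c + 0.67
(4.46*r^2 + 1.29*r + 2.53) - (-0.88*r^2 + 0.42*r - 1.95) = 5.34*r^2 + 0.87*r + 4.48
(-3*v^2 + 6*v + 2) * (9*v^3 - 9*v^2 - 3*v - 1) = -27*v^5 + 81*v^4 - 27*v^3 - 33*v^2 - 12*v - 2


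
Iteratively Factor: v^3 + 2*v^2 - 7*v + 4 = (v - 1)*(v^2 + 3*v - 4) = (v - 1)*(v + 4)*(v - 1)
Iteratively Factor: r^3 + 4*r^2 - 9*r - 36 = (r + 3)*(r^2 + r - 12) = (r - 3)*(r + 3)*(r + 4)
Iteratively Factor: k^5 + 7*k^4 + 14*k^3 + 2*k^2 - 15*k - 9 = (k + 1)*(k^4 + 6*k^3 + 8*k^2 - 6*k - 9) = (k + 1)^2*(k^3 + 5*k^2 + 3*k - 9) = (k + 1)^2*(k + 3)*(k^2 + 2*k - 3) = (k + 1)^2*(k + 3)^2*(k - 1)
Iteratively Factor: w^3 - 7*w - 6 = (w - 3)*(w^2 + 3*w + 2) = (w - 3)*(w + 1)*(w + 2)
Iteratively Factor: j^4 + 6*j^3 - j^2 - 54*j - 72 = (j + 2)*(j^3 + 4*j^2 - 9*j - 36) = (j - 3)*(j + 2)*(j^2 + 7*j + 12) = (j - 3)*(j + 2)*(j + 4)*(j + 3)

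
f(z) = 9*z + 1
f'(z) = 9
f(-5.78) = -51.02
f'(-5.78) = 9.00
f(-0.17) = -0.53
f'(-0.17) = 9.00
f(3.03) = 28.27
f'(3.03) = 9.00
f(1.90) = 18.10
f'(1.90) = 9.00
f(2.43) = 22.87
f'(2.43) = 9.00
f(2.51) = 23.59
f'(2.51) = 9.00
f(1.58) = 15.22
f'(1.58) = 9.00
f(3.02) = 28.18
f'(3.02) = 9.00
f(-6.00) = -53.00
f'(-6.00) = 9.00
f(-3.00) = -26.00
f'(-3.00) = 9.00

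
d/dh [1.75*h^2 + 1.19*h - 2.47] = 3.5*h + 1.19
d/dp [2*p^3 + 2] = 6*p^2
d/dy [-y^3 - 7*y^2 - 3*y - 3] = -3*y^2 - 14*y - 3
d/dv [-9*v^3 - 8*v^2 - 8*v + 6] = -27*v^2 - 16*v - 8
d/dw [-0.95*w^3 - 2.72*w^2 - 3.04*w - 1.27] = -2.85*w^2 - 5.44*w - 3.04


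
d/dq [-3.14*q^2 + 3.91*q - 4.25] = 3.91 - 6.28*q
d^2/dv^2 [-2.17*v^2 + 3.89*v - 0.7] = -4.34000000000000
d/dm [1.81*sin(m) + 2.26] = 1.81*cos(m)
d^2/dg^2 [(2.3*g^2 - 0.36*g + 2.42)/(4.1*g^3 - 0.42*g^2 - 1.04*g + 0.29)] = (77.326*g^6 - 36.3096*g^5 + 550.72512*g^4 - 110.168008*g^3 - 52.534632*g^2 - 11.185032*g + 5.994164)/(68.921*g^9 - 21.1806*g^8 - 50.27748*g^7 + 25.295892*g^6 + 9.757032*g^5 - 8.628708*g^4 + 0.669598*g^3 + 0.835026*g^2 - 0.262392*g + 0.024389)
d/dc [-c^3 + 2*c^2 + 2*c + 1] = -3*c^2 + 4*c + 2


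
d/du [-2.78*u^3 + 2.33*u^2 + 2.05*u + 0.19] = -8.34*u^2 + 4.66*u + 2.05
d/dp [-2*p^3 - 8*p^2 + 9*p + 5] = -6*p^2 - 16*p + 9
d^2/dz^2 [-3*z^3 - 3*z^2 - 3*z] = -18*z - 6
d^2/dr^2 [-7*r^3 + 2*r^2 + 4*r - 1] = 4 - 42*r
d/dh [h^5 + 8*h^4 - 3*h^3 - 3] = h^2*(5*h^2 + 32*h - 9)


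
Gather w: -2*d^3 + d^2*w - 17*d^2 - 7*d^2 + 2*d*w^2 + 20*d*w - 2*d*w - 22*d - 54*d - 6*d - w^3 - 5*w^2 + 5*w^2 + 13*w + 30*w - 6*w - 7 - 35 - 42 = -2*d^3 - 24*d^2 + 2*d*w^2 - 82*d - w^3 + w*(d^2 + 18*d + 37) - 84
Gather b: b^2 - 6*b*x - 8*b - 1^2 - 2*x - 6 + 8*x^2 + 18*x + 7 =b^2 + b*(-6*x - 8) + 8*x^2 + 16*x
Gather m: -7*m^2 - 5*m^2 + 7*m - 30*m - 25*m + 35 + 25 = -12*m^2 - 48*m + 60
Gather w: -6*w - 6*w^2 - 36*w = -6*w^2 - 42*w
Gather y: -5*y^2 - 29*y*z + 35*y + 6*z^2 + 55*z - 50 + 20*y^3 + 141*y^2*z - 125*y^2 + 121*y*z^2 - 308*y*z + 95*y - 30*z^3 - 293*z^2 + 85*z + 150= 20*y^3 + y^2*(141*z - 130) + y*(121*z^2 - 337*z + 130) - 30*z^3 - 287*z^2 + 140*z + 100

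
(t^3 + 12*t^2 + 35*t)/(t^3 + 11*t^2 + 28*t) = (t + 5)/(t + 4)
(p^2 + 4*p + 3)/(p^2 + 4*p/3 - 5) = 3*(p + 1)/(3*p - 5)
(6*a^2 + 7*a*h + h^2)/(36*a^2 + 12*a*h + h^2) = (a + h)/(6*a + h)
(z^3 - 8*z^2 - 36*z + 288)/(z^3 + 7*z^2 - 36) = (z^2 - 14*z + 48)/(z^2 + z - 6)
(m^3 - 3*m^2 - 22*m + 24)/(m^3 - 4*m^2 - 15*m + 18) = (m + 4)/(m + 3)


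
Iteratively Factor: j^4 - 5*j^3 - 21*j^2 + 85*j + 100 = (j + 1)*(j^3 - 6*j^2 - 15*j + 100) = (j - 5)*(j + 1)*(j^2 - j - 20) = (j - 5)^2*(j + 1)*(j + 4)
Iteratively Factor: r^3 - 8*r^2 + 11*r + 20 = (r + 1)*(r^2 - 9*r + 20) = (r - 4)*(r + 1)*(r - 5)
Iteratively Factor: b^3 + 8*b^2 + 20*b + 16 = (b + 2)*(b^2 + 6*b + 8) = (b + 2)^2*(b + 4)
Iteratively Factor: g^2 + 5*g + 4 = (g + 4)*(g + 1)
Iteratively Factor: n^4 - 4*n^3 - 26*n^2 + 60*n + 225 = (n - 5)*(n^3 + n^2 - 21*n - 45) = (n - 5)^2*(n^2 + 6*n + 9) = (n - 5)^2*(n + 3)*(n + 3)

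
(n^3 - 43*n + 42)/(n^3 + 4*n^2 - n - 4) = (n^2 + n - 42)/(n^2 + 5*n + 4)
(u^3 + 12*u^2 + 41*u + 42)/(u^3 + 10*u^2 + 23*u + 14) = (u + 3)/(u + 1)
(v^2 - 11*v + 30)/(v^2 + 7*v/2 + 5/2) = 2*(v^2 - 11*v + 30)/(2*v^2 + 7*v + 5)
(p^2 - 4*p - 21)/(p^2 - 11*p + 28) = (p + 3)/(p - 4)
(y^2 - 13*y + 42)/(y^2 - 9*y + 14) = (y - 6)/(y - 2)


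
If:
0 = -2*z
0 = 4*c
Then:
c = 0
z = 0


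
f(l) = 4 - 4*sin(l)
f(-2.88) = 5.03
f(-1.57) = 8.00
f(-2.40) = 6.70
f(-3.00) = 4.56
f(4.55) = 7.95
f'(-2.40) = 2.95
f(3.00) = 3.44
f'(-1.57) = -0.00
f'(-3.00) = 3.96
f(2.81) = 2.70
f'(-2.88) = 3.86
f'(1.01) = -2.13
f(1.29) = 0.16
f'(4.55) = 0.65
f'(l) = -4*cos(l)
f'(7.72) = -0.53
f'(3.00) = 3.96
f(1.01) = 0.61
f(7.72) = 0.04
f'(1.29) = -1.11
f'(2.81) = 3.78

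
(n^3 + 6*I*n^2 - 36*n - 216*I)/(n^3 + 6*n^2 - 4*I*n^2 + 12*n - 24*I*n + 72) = (n^2 + 6*n*(-1 + I) - 36*I)/(n^2 - 4*I*n + 12)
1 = 1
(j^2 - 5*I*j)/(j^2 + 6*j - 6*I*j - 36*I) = j*(j - 5*I)/(j^2 + 6*j*(1 - I) - 36*I)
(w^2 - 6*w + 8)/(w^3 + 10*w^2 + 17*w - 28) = (w^2 - 6*w + 8)/(w^3 + 10*w^2 + 17*w - 28)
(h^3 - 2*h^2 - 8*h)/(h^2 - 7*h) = (h^2 - 2*h - 8)/(h - 7)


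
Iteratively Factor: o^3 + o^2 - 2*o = (o)*(o^2 + o - 2) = o*(o + 2)*(o - 1)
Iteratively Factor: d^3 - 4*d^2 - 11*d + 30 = (d - 5)*(d^2 + d - 6) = (d - 5)*(d - 2)*(d + 3)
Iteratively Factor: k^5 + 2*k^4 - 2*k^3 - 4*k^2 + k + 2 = (k - 1)*(k^4 + 3*k^3 + k^2 - 3*k - 2) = (k - 1)*(k + 2)*(k^3 + k^2 - k - 1) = (k - 1)*(k + 1)*(k + 2)*(k^2 - 1) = (k - 1)*(k + 1)^2*(k + 2)*(k - 1)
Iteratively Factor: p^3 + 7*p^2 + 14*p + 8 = (p + 1)*(p^2 + 6*p + 8) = (p + 1)*(p + 4)*(p + 2)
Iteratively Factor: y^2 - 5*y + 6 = (y - 3)*(y - 2)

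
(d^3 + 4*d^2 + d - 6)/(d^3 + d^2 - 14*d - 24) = (d - 1)/(d - 4)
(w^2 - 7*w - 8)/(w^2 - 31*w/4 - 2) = 4*(w + 1)/(4*w + 1)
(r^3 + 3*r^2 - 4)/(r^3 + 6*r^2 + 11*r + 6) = (r^2 + r - 2)/(r^2 + 4*r + 3)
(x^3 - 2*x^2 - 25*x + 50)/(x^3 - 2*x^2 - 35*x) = (x^2 - 7*x + 10)/(x*(x - 7))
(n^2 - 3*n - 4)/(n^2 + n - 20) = (n + 1)/(n + 5)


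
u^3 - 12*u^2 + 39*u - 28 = (u - 7)*(u - 4)*(u - 1)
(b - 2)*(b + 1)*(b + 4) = b^3 + 3*b^2 - 6*b - 8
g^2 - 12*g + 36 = (g - 6)^2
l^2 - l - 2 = (l - 2)*(l + 1)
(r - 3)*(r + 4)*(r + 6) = r^3 + 7*r^2 - 6*r - 72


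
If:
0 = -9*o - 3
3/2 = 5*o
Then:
No Solution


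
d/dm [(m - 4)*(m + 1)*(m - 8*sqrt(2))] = 3*m^2 - 16*sqrt(2)*m - 6*m - 4 + 24*sqrt(2)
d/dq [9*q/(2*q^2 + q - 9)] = 9*(2*q^2 - q*(4*q + 1) + q - 9)/(2*q^2 + q - 9)^2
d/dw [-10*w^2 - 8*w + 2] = -20*w - 8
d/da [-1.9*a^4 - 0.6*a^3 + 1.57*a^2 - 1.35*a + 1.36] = -7.6*a^3 - 1.8*a^2 + 3.14*a - 1.35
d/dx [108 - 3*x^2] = -6*x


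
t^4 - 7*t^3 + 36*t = t*(t - 6)*(t - 3)*(t + 2)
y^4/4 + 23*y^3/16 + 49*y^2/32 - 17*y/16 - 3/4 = (y/4 + 1)*(y - 3/4)*(y + 1/2)*(y + 2)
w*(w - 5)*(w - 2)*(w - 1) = w^4 - 8*w^3 + 17*w^2 - 10*w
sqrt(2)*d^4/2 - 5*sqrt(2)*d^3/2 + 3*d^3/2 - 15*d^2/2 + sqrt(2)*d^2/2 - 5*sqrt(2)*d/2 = d*(d - 5)*(d + sqrt(2)/2)*(sqrt(2)*d/2 + 1)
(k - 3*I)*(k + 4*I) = k^2 + I*k + 12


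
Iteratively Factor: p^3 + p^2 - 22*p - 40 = (p - 5)*(p^2 + 6*p + 8) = (p - 5)*(p + 4)*(p + 2)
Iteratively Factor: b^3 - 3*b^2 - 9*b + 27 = (b - 3)*(b^2 - 9) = (b - 3)*(b + 3)*(b - 3)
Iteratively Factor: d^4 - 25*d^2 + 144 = (d + 4)*(d^3 - 4*d^2 - 9*d + 36) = (d - 4)*(d + 4)*(d^2 - 9) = (d - 4)*(d - 3)*(d + 4)*(d + 3)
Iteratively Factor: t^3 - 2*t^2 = (t - 2)*(t^2) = t*(t - 2)*(t)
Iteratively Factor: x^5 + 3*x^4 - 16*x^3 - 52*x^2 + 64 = (x - 1)*(x^4 + 4*x^3 - 12*x^2 - 64*x - 64) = (x - 1)*(x + 4)*(x^3 - 12*x - 16) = (x - 1)*(x + 2)*(x + 4)*(x^2 - 2*x - 8) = (x - 4)*(x - 1)*(x + 2)*(x + 4)*(x + 2)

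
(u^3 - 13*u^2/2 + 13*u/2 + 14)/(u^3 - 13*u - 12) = (u - 7/2)/(u + 3)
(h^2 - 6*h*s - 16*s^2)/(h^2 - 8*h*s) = (h + 2*s)/h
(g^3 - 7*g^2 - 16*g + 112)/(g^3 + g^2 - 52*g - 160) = (g^2 - 11*g + 28)/(g^2 - 3*g - 40)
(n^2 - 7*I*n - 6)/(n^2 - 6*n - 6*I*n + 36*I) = (n - I)/(n - 6)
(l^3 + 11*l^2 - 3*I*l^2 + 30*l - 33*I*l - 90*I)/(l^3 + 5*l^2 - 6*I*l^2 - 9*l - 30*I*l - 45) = (l + 6)/(l - 3*I)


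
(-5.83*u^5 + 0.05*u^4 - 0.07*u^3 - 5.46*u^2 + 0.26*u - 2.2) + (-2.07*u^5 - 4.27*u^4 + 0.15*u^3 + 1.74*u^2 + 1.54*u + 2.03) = -7.9*u^5 - 4.22*u^4 + 0.08*u^3 - 3.72*u^2 + 1.8*u - 0.17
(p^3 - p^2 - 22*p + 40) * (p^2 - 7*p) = p^5 - 8*p^4 - 15*p^3 + 194*p^2 - 280*p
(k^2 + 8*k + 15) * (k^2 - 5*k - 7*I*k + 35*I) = k^4 + 3*k^3 - 7*I*k^3 - 25*k^2 - 21*I*k^2 - 75*k + 175*I*k + 525*I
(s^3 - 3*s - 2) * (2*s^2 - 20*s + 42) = 2*s^5 - 20*s^4 + 36*s^3 + 56*s^2 - 86*s - 84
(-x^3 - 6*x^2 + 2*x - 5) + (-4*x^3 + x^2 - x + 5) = -5*x^3 - 5*x^2 + x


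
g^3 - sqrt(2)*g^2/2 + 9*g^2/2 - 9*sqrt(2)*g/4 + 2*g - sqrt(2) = (g + 1/2)*(g + 4)*(g - sqrt(2)/2)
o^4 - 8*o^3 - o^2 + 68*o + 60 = (o - 6)*(o - 5)*(o + 1)*(o + 2)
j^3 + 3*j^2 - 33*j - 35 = (j - 5)*(j + 1)*(j + 7)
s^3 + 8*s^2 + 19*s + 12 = (s + 1)*(s + 3)*(s + 4)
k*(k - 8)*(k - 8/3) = k^3 - 32*k^2/3 + 64*k/3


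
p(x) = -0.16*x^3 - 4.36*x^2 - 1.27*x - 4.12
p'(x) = -0.48*x^2 - 8.72*x - 1.27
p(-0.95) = -6.71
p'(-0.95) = 6.58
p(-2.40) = -23.97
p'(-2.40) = 16.89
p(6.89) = -272.18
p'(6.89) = -84.14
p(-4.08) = -60.65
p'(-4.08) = 26.32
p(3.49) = -68.46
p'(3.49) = -37.55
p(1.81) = -21.65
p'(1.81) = -18.63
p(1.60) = -17.97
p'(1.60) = -16.45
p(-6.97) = -152.90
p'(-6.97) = 36.19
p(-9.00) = -229.21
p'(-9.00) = 38.33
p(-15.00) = -426.07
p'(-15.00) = 21.53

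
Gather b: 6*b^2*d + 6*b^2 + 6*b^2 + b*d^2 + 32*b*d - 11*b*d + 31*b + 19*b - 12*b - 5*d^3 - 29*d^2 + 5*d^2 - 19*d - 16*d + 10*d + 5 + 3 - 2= b^2*(6*d + 12) + b*(d^2 + 21*d + 38) - 5*d^3 - 24*d^2 - 25*d + 6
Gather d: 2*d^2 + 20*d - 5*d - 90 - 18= 2*d^2 + 15*d - 108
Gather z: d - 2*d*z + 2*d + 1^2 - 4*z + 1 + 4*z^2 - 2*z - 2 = 3*d + 4*z^2 + z*(-2*d - 6)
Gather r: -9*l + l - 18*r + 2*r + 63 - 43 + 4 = -8*l - 16*r + 24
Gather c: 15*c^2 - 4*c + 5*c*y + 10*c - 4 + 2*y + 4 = 15*c^2 + c*(5*y + 6) + 2*y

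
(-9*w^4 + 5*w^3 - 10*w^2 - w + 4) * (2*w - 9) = -18*w^5 + 91*w^4 - 65*w^3 + 88*w^2 + 17*w - 36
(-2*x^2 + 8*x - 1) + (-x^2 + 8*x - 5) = -3*x^2 + 16*x - 6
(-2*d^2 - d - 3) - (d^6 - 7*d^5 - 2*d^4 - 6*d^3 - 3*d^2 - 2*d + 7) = -d^6 + 7*d^5 + 2*d^4 + 6*d^3 + d^2 + d - 10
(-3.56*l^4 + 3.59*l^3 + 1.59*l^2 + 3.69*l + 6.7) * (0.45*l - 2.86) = -1.602*l^5 + 11.7971*l^4 - 9.5519*l^3 - 2.8869*l^2 - 7.5384*l - 19.162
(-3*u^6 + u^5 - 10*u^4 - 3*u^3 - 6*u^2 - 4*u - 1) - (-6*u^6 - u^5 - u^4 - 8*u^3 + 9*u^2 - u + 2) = 3*u^6 + 2*u^5 - 9*u^4 + 5*u^3 - 15*u^2 - 3*u - 3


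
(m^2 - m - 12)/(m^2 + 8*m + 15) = (m - 4)/(m + 5)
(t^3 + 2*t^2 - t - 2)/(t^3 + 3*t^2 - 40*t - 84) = (t^2 - 1)/(t^2 + t - 42)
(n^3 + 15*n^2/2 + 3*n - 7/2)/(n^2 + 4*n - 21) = (2*n^2 + n - 1)/(2*(n - 3))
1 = 1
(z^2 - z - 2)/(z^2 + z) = (z - 2)/z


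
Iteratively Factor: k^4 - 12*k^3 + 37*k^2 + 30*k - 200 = (k - 5)*(k^3 - 7*k^2 + 2*k + 40) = (k - 5)*(k + 2)*(k^2 - 9*k + 20) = (k - 5)^2*(k + 2)*(k - 4)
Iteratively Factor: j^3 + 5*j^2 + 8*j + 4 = (j + 2)*(j^2 + 3*j + 2) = (j + 1)*(j + 2)*(j + 2)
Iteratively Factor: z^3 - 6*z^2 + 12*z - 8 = (z - 2)*(z^2 - 4*z + 4) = (z - 2)^2*(z - 2)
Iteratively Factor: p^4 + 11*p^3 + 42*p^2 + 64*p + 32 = (p + 4)*(p^3 + 7*p^2 + 14*p + 8) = (p + 4)^2*(p^2 + 3*p + 2) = (p + 2)*(p + 4)^2*(p + 1)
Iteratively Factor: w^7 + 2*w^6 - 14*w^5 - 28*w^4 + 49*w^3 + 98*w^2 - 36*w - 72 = (w + 3)*(w^6 - w^5 - 11*w^4 + 5*w^3 + 34*w^2 - 4*w - 24) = (w - 3)*(w + 3)*(w^5 + 2*w^4 - 5*w^3 - 10*w^2 + 4*w + 8) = (w - 3)*(w - 2)*(w + 3)*(w^4 + 4*w^3 + 3*w^2 - 4*w - 4) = (w - 3)*(w - 2)*(w - 1)*(w + 3)*(w^3 + 5*w^2 + 8*w + 4) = (w - 3)*(w - 2)*(w - 1)*(w + 1)*(w + 3)*(w^2 + 4*w + 4) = (w - 3)*(w - 2)*(w - 1)*(w + 1)*(w + 2)*(w + 3)*(w + 2)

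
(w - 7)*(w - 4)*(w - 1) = w^3 - 12*w^2 + 39*w - 28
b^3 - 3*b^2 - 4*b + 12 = (b - 3)*(b - 2)*(b + 2)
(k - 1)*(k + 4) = k^2 + 3*k - 4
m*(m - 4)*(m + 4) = m^3 - 16*m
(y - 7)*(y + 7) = y^2 - 49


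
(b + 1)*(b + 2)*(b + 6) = b^3 + 9*b^2 + 20*b + 12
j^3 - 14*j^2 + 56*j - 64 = (j - 8)*(j - 4)*(j - 2)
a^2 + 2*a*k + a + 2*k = (a + 1)*(a + 2*k)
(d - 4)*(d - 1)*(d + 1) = d^3 - 4*d^2 - d + 4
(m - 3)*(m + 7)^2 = m^3 + 11*m^2 + 7*m - 147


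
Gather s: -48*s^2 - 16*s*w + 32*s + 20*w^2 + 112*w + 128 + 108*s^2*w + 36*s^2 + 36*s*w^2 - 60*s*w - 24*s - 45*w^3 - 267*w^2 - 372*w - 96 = s^2*(108*w - 12) + s*(36*w^2 - 76*w + 8) - 45*w^3 - 247*w^2 - 260*w + 32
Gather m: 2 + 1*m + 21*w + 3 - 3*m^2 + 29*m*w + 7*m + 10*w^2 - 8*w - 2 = -3*m^2 + m*(29*w + 8) + 10*w^2 + 13*w + 3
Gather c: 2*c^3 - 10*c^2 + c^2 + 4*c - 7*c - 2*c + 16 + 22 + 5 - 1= 2*c^3 - 9*c^2 - 5*c + 42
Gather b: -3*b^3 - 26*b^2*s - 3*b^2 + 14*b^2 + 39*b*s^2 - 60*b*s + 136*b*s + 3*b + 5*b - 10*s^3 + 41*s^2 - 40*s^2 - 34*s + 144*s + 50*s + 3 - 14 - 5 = -3*b^3 + b^2*(11 - 26*s) + b*(39*s^2 + 76*s + 8) - 10*s^3 + s^2 + 160*s - 16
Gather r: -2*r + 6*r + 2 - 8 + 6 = 4*r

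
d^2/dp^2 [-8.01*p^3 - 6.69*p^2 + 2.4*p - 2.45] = -48.06*p - 13.38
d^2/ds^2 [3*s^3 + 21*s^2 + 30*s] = 18*s + 42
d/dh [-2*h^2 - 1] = -4*h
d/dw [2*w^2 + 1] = 4*w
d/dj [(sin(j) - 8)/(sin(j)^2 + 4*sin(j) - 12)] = (16*sin(j) + cos(j)^2 + 19)*cos(j)/(sin(j)^2 + 4*sin(j) - 12)^2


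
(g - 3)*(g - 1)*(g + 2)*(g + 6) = g^4 + 4*g^3 - 17*g^2 - 24*g + 36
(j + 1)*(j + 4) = j^2 + 5*j + 4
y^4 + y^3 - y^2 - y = y*(y - 1)*(y + 1)^2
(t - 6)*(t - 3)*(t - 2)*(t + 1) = t^4 - 10*t^3 + 25*t^2 - 36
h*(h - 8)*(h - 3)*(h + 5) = h^4 - 6*h^3 - 31*h^2 + 120*h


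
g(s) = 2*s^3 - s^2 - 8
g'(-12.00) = 888.00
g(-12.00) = -3608.00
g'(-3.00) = 60.00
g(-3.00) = -71.00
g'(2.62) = 35.95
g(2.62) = 21.11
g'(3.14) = 52.88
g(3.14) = 44.06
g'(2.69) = 38.04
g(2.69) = 23.69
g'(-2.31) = 36.64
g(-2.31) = -37.99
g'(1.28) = 7.27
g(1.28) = -5.44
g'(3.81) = 79.48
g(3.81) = 88.10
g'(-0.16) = 0.47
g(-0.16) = -8.03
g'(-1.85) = 24.24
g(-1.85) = -24.09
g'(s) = 6*s^2 - 2*s = 2*s*(3*s - 1)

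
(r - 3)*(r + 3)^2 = r^3 + 3*r^2 - 9*r - 27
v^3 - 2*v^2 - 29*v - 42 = (v - 7)*(v + 2)*(v + 3)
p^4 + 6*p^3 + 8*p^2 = p^2*(p + 2)*(p + 4)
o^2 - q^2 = (o - q)*(o + q)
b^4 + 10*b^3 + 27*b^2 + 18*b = b*(b + 1)*(b + 3)*(b + 6)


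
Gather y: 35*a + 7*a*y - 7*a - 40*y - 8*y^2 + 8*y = 28*a - 8*y^2 + y*(7*a - 32)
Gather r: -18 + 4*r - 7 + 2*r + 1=6*r - 24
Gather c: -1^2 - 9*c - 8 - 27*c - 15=-36*c - 24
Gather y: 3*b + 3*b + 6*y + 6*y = 6*b + 12*y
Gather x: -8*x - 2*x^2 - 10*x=-2*x^2 - 18*x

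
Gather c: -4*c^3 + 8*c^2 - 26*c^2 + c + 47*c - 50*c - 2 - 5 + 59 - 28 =-4*c^3 - 18*c^2 - 2*c + 24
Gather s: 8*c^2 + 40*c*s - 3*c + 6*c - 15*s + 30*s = 8*c^2 + 3*c + s*(40*c + 15)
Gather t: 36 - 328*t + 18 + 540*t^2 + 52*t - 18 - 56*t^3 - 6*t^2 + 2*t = -56*t^3 + 534*t^2 - 274*t + 36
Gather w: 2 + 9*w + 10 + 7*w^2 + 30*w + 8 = 7*w^2 + 39*w + 20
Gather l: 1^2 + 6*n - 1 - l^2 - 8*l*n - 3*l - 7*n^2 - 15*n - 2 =-l^2 + l*(-8*n - 3) - 7*n^2 - 9*n - 2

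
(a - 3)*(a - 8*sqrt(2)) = a^2 - 8*sqrt(2)*a - 3*a + 24*sqrt(2)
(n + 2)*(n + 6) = n^2 + 8*n + 12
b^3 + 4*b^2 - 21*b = b*(b - 3)*(b + 7)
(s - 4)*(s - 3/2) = s^2 - 11*s/2 + 6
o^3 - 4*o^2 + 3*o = o*(o - 3)*(o - 1)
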